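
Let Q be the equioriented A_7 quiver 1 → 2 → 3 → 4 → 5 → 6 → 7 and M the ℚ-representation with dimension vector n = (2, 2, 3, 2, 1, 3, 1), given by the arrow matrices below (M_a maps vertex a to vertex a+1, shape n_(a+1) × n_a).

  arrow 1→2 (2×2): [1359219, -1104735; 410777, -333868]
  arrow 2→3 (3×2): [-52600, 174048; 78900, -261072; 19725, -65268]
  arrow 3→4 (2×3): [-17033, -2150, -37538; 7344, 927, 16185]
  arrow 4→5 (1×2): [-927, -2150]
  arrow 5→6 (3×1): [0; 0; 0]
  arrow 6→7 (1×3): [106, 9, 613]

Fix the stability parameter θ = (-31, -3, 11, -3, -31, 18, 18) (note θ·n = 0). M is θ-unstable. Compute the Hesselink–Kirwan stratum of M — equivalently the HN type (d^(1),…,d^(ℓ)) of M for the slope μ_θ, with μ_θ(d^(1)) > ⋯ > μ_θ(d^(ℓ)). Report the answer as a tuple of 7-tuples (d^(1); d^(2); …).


Barcode: M ≅ I[1,2], I[1,4], I[3,3], I[3,5], I[6,6]^2, I[6,7]. HN layers by μ_θ (6 steps, strictly decreasing):
  μ^(1)=18; μ^(2)=11; μ^(3)=4; μ^(4)=-3; μ^(5)=-23/3; μ^(6)=-31

((0, 0, 0, 0, 0, 3, 1); (0, 0, 1, 0, 0, 0, 0); (0, 0, 1, 1, 0, 0, 0); (0, 2, 0, 0, 0, 0, 0); (0, 0, 1, 1, 1, 0, 0); (2, 0, 0, 0, 0, 0, 0))


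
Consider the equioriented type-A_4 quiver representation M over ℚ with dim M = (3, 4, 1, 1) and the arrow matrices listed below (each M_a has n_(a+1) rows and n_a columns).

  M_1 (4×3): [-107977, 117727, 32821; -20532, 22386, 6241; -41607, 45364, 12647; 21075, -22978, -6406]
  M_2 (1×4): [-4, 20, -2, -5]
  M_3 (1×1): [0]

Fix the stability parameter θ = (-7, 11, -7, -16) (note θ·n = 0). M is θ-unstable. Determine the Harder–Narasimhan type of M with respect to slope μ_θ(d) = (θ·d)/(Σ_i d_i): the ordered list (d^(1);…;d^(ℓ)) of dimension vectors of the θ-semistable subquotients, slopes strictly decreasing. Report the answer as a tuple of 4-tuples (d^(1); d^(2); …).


Via rank(M_{q-1}∘⋯∘M_p): M ≅ I[1,2]^2, I[1,3], I[2,2], I[4,4].
μ_θ-semistable layers: μ^(1)=11; μ^(2)=2; μ^(3)=-7; μ^(4)=-16

((0, 3, 0, 0); (0, 1, 1, 0); (3, 0, 0, 0); (0, 0, 0, 1))


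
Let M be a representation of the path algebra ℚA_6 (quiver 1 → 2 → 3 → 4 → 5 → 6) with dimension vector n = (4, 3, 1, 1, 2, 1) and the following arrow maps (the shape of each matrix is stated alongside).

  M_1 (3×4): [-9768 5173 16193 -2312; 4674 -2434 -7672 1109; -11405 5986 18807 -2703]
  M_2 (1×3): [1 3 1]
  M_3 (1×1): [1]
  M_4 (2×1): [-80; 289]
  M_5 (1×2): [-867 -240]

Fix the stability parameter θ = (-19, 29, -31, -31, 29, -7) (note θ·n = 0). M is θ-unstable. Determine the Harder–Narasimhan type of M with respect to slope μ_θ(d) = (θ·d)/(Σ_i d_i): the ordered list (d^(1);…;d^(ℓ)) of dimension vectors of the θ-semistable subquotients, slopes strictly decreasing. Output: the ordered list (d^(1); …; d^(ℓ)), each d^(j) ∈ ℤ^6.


Barcode: M ≅ I[1,1], I[1,2]^2, I[1,5], I[5,6]. HN layers by μ_θ (4 steps, strictly decreasing):
  μ^(1)=29; μ^(2)=11; μ^(3)=-11; μ^(4)=-19

((0, 2, 0, 0, 1, 0); (0, 0, 0, 0, 1, 1); (0, 1, 1, 1, 0, 0); (4, 0, 0, 0, 0, 0))


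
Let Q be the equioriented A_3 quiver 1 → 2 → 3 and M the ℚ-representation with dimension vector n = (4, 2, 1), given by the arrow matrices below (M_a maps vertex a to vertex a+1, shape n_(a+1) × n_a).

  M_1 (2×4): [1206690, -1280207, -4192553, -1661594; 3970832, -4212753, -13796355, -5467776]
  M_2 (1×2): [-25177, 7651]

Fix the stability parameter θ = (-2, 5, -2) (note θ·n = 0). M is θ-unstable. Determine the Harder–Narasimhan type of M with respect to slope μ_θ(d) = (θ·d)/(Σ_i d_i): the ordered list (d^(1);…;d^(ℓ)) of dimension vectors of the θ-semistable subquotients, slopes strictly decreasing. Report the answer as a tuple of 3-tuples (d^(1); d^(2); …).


Via rank(M_{q-1}∘⋯∘M_p): M ≅ I[1,1]^2, I[1,2], I[1,3].
μ_θ-semistable layers: μ^(1)=5; μ^(2)=3/2; μ^(3)=-2

((0, 1, 0); (0, 1, 1); (4, 0, 0))


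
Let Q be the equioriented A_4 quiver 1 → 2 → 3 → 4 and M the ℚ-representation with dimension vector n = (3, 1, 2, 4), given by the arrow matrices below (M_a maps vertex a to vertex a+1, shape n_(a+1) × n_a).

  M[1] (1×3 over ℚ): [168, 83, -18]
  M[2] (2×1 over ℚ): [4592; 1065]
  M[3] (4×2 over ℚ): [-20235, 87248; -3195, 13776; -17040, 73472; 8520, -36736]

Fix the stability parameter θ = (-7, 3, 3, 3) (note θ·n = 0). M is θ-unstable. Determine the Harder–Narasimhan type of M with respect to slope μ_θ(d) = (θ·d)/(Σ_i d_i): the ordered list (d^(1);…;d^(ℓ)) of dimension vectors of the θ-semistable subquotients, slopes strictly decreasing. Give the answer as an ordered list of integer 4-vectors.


Interval decomposition of M: I[1,1]^2, I[1,3], I[3,4], I[4,4]^3.
HN type (ℓ=2): μ^(1)=3; μ^(2)=-7

((0, 1, 2, 4); (3, 0, 0, 0))


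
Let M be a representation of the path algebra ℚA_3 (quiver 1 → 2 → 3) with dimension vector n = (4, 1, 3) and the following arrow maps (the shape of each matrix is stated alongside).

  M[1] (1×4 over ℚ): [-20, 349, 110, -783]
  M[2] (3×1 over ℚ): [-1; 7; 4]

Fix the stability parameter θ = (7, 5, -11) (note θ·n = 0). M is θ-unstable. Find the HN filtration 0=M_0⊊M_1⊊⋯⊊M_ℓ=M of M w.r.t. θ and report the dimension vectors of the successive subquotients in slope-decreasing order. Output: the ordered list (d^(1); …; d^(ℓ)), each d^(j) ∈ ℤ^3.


Via rank(M_{q-1}∘⋯∘M_p): M ≅ I[1,1]^3, I[1,3], I[3,3]^2.
μ_θ-semistable layers: μ^(1)=7; μ^(2)=1/3; μ^(3)=-11

((3, 0, 0); (1, 1, 1); (0, 0, 2))


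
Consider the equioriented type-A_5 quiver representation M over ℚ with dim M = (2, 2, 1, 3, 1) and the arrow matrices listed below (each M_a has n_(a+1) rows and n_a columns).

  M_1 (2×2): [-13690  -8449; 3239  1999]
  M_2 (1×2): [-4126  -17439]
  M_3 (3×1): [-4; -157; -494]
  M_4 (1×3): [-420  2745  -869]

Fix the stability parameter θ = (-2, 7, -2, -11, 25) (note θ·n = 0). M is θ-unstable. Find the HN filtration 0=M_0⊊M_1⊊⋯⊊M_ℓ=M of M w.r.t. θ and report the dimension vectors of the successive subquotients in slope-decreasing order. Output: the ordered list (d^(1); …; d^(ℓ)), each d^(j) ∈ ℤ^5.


Barcode: M ≅ I[1,2], I[1,5], I[4,4]^2. HN layers by μ_θ (4 steps, strictly decreasing):
  μ^(1)=25; μ^(2)=7; μ^(3)=-2; μ^(4)=-11

((0, 0, 0, 0, 1); (0, 1, 0, 0, 0); (2, 1, 1, 1, 0); (0, 0, 0, 2, 0))


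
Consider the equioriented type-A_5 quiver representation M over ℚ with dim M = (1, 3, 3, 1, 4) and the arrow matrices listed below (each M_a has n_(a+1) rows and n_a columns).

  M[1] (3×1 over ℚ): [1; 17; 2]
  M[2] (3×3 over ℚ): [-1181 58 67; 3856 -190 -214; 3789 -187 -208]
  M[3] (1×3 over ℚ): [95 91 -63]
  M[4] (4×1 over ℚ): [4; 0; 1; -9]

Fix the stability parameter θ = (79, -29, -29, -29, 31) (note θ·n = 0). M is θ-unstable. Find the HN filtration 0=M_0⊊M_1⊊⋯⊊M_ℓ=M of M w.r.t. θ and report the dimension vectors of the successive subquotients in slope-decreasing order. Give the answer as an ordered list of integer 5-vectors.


Barcode: M ≅ I[1,5], I[2,2], I[2,3], I[3,3], I[5,5]^3. HN layers by μ_θ (3 steps, strictly decreasing):
  μ^(1)=31; μ^(2)=-2; μ^(3)=-29

((0, 0, 0, 0, 4); (1, 1, 1, 1, 0); (0, 2, 2, 0, 0))


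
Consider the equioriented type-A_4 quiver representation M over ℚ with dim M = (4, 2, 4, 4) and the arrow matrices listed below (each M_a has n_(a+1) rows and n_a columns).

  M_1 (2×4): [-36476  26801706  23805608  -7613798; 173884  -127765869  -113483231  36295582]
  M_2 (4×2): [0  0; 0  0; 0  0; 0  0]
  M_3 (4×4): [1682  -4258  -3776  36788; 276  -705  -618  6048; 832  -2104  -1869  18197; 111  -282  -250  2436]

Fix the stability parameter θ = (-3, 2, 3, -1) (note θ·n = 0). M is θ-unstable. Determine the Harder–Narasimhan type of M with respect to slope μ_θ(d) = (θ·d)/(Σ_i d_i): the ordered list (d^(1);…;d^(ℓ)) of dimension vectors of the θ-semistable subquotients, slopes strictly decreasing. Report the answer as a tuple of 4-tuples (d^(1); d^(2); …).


Barcode: M ≅ I[1,1]^2, I[1,2]^2, I[3,4]^4. HN layers by μ_θ (3 steps, strictly decreasing):
  μ^(1)=2; μ^(2)=1; μ^(3)=-3

((0, 2, 0, 0); (0, 0, 4, 4); (4, 0, 0, 0))


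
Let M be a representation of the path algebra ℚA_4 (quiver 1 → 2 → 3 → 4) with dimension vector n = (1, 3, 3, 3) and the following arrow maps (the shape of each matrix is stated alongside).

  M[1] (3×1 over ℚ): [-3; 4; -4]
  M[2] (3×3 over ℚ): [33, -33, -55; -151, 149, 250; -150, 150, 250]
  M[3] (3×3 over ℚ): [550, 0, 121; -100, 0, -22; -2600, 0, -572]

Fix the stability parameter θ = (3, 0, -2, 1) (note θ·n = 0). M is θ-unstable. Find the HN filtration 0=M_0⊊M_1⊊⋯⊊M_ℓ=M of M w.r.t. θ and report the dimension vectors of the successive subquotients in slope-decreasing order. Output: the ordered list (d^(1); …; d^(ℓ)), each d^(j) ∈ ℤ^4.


Barcode: M ≅ I[1,3], I[2,2], I[2,3], I[3,4], I[4,4]^2. HN layers by μ_θ (5 steps, strictly decreasing):
  μ^(1)=1; μ^(2)=1/3; μ^(3)=0; μ^(4)=-1; μ^(5)=-2

((0, 0, 0, 3); (1, 1, 1, 0); (0, 1, 0, 0); (0, 1, 1, 0); (0, 0, 1, 0))


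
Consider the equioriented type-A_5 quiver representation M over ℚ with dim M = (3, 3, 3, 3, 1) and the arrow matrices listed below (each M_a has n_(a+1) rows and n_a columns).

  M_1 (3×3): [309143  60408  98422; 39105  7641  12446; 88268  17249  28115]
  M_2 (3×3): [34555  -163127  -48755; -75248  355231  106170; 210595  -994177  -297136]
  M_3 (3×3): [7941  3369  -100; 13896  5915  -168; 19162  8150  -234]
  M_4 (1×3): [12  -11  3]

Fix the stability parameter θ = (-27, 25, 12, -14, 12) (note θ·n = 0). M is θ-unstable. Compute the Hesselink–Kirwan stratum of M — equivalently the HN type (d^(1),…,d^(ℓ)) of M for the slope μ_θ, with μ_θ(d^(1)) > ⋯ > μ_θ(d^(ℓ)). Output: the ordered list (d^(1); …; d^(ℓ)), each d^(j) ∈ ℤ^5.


Barcode: M ≅ I[1,4]^2, I[1,5]. HN layers by μ_θ (3 steps, strictly decreasing):
  μ^(1)=12; μ^(2)=23/3; μ^(3)=-27

((0, 0, 0, 0, 1); (0, 3, 3, 3, 0); (3, 0, 0, 0, 0))


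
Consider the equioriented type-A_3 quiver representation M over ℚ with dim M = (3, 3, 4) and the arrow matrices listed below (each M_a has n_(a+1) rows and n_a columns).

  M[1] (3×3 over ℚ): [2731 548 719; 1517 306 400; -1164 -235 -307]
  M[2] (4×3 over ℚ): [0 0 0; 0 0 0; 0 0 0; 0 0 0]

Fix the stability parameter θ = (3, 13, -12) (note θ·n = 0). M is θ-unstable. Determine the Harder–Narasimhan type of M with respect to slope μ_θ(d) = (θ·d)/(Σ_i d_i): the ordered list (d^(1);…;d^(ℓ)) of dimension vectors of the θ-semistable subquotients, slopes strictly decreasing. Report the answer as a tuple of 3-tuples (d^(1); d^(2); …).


Barcode: M ≅ I[1,2]^3, I[3,3]^4. HN layers by μ_θ (3 steps, strictly decreasing):
  μ^(1)=13; μ^(2)=3; μ^(3)=-12

((0, 3, 0); (3, 0, 0); (0, 0, 4))


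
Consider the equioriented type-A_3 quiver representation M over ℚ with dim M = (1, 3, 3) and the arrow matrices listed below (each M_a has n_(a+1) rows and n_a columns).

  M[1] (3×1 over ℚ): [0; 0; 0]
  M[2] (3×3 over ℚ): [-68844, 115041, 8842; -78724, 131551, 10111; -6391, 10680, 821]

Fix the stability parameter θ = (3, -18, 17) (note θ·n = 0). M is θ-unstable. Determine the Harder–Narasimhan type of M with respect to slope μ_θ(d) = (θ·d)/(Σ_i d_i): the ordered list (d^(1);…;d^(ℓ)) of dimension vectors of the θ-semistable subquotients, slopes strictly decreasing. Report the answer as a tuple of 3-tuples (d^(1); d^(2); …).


Via rank(M_{q-1}∘⋯∘M_p): M ≅ I[1,1], I[2,3]^3.
μ_θ-semistable layers: μ^(1)=17; μ^(2)=3; μ^(3)=-18

((0, 0, 3); (1, 0, 0); (0, 3, 0))


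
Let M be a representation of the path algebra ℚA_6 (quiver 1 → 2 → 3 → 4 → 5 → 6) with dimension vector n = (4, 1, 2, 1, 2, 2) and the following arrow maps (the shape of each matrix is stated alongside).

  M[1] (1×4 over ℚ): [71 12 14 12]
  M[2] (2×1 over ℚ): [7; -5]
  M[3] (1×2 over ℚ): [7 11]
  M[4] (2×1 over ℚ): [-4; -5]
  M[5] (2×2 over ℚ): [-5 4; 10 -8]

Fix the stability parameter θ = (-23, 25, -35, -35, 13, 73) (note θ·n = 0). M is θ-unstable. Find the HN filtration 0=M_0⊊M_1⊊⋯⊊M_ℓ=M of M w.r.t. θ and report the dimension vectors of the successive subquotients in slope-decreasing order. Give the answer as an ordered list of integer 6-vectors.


Via rank(M_{q-1}∘⋯∘M_p): M ≅ I[1,1]^3, I[1,5], I[3,3], I[5,6], I[6,6].
μ_θ-semistable layers: μ^(1)=73; μ^(2)=13; μ^(3)=-15; μ^(4)=-23; μ^(5)=-35

((0, 0, 0, 0, 0, 2); (0, 0, 0, 0, 2, 0); (0, 1, 1, 1, 0, 0); (4, 0, 0, 0, 0, 0); (0, 0, 1, 0, 0, 0))


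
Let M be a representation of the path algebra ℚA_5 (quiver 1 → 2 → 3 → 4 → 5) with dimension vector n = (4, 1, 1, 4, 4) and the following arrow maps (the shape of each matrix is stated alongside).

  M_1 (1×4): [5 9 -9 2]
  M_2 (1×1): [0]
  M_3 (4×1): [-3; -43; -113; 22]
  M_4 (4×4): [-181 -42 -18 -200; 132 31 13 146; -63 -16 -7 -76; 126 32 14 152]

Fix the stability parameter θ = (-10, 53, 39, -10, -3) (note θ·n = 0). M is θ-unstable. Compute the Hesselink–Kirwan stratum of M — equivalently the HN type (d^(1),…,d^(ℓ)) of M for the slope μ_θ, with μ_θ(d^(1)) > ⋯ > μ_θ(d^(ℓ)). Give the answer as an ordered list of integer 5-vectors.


Barcode: M ≅ I[1,1]^3, I[1,2], I[3,5], I[4,4], I[4,5]^2, I[5,5]. HN layers by μ_θ (4 steps, strictly decreasing):
  μ^(1)=53; μ^(2)=26/3; μ^(3)=-3; μ^(4)=-10

((0, 1, 0, 0, 0); (0, 0, 1, 1, 1); (0, 0, 0, 0, 3); (4, 0, 0, 3, 0))


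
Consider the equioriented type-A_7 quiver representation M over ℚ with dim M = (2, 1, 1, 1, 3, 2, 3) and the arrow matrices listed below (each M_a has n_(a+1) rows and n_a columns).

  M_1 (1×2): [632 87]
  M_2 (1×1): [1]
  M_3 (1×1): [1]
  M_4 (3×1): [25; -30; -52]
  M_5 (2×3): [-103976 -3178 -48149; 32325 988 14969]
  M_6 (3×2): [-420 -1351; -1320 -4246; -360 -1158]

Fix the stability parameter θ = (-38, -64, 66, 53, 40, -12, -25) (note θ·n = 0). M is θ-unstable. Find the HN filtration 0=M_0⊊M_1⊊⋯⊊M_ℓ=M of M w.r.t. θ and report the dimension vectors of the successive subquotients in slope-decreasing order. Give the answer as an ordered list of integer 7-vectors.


Barcode: M ≅ I[1,1], I[1,7], I[5,5], I[5,6], I[7,7]^2. HN layers by μ_θ (6 steps, strictly decreasing):
  μ^(1)=40; μ^(2)=122/5; μ^(3)=14; μ^(4)=-25; μ^(5)=-38; μ^(6)=-51

((0, 0, 0, 0, 1, 0, 0); (0, 0, 1, 1, 1, 1, 1); (0, 0, 0, 0, 1, 1, 0); (0, 0, 0, 0, 0, 0, 2); (1, 0, 0, 0, 0, 0, 0); (1, 1, 0, 0, 0, 0, 0))


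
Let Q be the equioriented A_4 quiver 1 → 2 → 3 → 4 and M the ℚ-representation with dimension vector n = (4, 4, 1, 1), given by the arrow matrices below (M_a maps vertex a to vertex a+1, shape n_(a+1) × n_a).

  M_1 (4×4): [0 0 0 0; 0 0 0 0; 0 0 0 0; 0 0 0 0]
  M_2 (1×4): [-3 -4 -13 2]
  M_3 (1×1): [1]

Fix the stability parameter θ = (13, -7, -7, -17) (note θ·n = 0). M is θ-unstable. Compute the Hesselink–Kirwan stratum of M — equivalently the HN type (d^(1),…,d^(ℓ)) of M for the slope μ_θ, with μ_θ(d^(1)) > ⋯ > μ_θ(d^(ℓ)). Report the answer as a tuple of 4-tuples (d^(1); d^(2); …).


Barcode: M ≅ I[1,1]^4, I[2,2]^3, I[2,4]. HN layers by μ_θ (3 steps, strictly decreasing):
  μ^(1)=13; μ^(2)=-7; μ^(3)=-31/3

((4, 0, 0, 0); (0, 3, 0, 0); (0, 1, 1, 1))


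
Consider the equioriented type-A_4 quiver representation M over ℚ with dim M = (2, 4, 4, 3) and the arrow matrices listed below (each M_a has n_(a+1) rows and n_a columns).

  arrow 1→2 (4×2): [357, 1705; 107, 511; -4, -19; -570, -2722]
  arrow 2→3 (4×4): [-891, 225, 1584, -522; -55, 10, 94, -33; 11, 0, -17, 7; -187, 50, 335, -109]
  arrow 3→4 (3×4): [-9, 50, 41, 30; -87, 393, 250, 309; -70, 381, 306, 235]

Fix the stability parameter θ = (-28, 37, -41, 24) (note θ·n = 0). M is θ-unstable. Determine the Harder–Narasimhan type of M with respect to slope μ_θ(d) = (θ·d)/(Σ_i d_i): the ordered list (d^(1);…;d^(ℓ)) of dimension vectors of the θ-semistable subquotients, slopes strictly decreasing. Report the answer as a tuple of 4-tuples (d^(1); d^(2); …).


Barcode: M ≅ I[1,4]^2, I[2,2], I[2,4], I[3,3]. HN layers by μ_θ (5 steps, strictly decreasing):
  μ^(1)=37; μ^(2)=24; μ^(3)=-2; μ^(4)=-28; μ^(5)=-41

((0, 1, 0, 0); (0, 0, 0, 3); (0, 3, 3, 0); (2, 0, 0, 0); (0, 0, 1, 0))


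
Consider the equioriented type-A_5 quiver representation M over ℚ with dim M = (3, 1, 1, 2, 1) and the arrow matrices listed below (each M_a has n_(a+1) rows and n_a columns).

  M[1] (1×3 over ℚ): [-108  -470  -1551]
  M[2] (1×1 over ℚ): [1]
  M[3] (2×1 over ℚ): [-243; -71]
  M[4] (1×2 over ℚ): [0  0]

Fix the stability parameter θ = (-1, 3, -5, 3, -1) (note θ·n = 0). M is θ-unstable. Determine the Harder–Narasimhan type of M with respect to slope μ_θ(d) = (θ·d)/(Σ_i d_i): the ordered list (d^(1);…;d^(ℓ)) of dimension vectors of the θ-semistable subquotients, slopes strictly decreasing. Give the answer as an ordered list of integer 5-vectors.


Interval decomposition of M: I[1,1]^2, I[1,4], I[4,4], I[5,5].
HN type (ℓ=2): μ^(1)=3; μ^(2)=-1

((0, 0, 0, 2, 0); (3, 1, 1, 0, 1))


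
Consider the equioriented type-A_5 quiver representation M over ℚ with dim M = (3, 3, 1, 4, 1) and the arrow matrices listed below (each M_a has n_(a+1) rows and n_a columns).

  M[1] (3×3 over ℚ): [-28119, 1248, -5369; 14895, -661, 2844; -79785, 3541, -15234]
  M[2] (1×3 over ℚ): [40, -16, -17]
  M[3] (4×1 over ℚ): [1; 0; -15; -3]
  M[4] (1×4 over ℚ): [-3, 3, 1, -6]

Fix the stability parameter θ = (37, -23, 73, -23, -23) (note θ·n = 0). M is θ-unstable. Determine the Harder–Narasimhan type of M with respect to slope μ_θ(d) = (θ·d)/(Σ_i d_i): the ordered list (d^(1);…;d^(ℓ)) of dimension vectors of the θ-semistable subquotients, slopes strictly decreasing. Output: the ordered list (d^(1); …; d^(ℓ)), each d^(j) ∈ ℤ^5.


Interval decomposition of M: I[1,1], I[1,2], I[1,4], I[2,2], I[4,4]^2, I[4,5].
HN type (ℓ=4): μ^(1)=37; μ^(2)=25; μ^(3)=7; μ^(4)=-23

((1, 0, 0, 0, 0); (0, 0, 1, 1, 0); (2, 2, 0, 0, 0); (0, 1, 0, 3, 1))


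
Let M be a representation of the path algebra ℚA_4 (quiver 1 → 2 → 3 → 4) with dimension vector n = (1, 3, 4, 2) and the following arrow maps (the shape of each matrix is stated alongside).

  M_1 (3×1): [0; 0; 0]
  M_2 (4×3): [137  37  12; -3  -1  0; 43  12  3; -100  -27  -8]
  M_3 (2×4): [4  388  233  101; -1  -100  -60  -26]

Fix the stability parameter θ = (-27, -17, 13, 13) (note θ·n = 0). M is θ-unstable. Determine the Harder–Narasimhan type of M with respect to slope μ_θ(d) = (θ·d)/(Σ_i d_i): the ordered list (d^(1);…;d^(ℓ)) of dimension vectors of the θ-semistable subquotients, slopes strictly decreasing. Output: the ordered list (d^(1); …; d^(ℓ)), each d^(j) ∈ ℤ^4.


Via rank(M_{q-1}∘⋯∘M_p): M ≅ I[1,1], I[2,3], I[2,4]^2, I[3,3].
μ_θ-semistable layers: μ^(1)=13; μ^(2)=-17; μ^(3)=-27

((0, 0, 4, 2); (0, 3, 0, 0); (1, 0, 0, 0))


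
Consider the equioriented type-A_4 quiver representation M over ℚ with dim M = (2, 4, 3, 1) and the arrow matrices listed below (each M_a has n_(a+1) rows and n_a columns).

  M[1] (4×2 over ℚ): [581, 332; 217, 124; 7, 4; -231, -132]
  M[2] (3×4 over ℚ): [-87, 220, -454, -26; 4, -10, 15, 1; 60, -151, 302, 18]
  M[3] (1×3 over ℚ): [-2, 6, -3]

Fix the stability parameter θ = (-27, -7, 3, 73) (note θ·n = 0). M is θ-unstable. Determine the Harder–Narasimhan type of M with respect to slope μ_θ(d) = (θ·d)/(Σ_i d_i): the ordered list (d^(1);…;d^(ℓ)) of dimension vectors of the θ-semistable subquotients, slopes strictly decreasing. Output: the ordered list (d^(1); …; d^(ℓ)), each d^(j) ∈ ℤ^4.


Via rank(M_{q-1}∘⋯∘M_p): M ≅ I[1,1], I[1,4], I[2,2], I[2,3]^2.
μ_θ-semistable layers: μ^(1)=73; μ^(2)=3; μ^(3)=-7; μ^(4)=-27

((0, 0, 0, 1); (0, 0, 3, 0); (0, 4, 0, 0); (2, 0, 0, 0))


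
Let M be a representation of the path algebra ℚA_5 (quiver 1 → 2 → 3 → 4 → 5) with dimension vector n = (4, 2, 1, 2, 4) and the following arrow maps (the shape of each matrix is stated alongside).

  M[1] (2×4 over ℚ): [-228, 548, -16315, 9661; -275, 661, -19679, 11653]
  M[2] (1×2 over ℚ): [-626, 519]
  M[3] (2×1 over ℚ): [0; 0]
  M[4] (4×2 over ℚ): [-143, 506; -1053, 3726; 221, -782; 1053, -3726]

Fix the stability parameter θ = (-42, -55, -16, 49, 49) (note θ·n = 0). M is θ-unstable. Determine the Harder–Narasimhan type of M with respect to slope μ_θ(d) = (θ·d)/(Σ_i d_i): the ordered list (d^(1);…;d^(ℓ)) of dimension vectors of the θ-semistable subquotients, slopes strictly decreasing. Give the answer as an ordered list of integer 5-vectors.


Via rank(M_{q-1}∘⋯∘M_p): M ≅ I[1,1]^2, I[1,2], I[1,3], I[4,4], I[4,5], I[5,5]^3.
μ_θ-semistable layers: μ^(1)=49; μ^(2)=-16; μ^(3)=-42; μ^(4)=-97/2

((0, 0, 0, 2, 4); (0, 0, 1, 0, 0); (2, 0, 0, 0, 0); (2, 2, 0, 0, 0))


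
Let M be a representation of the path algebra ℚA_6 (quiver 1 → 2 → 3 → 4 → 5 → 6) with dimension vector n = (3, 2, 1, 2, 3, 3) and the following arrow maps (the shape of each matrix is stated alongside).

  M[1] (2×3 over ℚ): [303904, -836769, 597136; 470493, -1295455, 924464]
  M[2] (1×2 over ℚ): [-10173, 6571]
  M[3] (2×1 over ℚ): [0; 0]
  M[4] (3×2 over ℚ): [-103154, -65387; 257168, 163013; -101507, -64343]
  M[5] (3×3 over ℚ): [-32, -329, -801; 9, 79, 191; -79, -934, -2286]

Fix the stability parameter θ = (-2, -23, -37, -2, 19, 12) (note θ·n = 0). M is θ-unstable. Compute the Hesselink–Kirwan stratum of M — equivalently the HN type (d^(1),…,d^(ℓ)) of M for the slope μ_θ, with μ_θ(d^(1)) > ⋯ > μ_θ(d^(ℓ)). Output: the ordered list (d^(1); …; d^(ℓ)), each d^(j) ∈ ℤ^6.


Via rank(M_{q-1}∘⋯∘M_p): M ≅ I[1,1], I[1,2], I[1,3], I[4,6]^2, I[5,5], I[6,6].
μ_θ-semistable layers: μ^(1)=19; μ^(2)=31/2; μ^(3)=12; μ^(4)=-2; μ^(5)=-25/2; μ^(6)=-62/3

((0, 0, 0, 0, 1, 0); (0, 0, 0, 0, 2, 2); (0, 0, 0, 0, 0, 1); (1, 0, 0, 2, 0, 0); (1, 1, 0, 0, 0, 0); (1, 1, 1, 0, 0, 0))


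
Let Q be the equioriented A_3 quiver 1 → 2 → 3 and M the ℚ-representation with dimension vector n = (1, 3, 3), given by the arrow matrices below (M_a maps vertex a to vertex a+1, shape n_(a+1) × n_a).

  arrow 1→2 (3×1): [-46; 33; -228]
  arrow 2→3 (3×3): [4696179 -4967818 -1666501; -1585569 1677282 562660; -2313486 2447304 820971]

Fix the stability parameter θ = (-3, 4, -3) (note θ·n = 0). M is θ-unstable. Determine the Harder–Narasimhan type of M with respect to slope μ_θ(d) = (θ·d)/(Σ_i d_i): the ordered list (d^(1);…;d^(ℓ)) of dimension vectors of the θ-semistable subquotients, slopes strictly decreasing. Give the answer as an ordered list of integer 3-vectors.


Barcode: M ≅ I[1,2], I[2,3]^2, I[3,3]. HN layers by μ_θ (3 steps, strictly decreasing):
  μ^(1)=4; μ^(2)=1/2; μ^(3)=-3

((0, 1, 0); (0, 2, 2); (1, 0, 1))


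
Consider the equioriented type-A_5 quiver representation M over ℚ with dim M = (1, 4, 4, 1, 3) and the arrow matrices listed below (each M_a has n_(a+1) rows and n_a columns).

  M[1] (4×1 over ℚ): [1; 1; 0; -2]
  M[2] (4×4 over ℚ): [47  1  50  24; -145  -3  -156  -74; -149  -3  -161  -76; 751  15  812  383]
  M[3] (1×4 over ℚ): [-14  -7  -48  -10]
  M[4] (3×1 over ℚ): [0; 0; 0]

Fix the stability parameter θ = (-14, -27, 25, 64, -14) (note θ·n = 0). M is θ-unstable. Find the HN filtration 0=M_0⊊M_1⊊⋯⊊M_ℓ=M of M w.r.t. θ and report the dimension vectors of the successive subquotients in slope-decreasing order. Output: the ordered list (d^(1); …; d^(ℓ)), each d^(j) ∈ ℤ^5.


Via rank(M_{q-1}∘⋯∘M_p): M ≅ I[1,2], I[2,3]^2, I[2,4], I[3,3], I[5,5]^3.
μ_θ-semistable layers: μ^(1)=64; μ^(2)=25; μ^(3)=-14; μ^(4)=-41/2; μ^(5)=-27

((0, 0, 0, 1, 0); (0, 0, 4, 0, 0); (0, 0, 0, 0, 3); (1, 1, 0, 0, 0); (0, 3, 0, 0, 0))


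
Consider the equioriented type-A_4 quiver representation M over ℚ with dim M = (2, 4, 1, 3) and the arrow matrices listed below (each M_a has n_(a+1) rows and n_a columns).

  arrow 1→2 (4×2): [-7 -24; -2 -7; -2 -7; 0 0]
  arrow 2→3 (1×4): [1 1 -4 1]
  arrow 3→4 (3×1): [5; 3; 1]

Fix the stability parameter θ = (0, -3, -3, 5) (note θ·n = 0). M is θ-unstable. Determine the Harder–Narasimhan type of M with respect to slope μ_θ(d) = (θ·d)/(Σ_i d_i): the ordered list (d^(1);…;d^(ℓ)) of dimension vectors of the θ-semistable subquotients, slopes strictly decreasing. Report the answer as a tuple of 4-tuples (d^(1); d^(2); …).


Interval decomposition of M: I[1,2], I[1,4], I[2,2]^2, I[4,4]^2.
HN type (ℓ=4): μ^(1)=5; μ^(2)=-3/2; μ^(3)=-2; μ^(4)=-3

((0, 0, 0, 3); (1, 1, 0, 0); (1, 1, 1, 0); (0, 2, 0, 0))


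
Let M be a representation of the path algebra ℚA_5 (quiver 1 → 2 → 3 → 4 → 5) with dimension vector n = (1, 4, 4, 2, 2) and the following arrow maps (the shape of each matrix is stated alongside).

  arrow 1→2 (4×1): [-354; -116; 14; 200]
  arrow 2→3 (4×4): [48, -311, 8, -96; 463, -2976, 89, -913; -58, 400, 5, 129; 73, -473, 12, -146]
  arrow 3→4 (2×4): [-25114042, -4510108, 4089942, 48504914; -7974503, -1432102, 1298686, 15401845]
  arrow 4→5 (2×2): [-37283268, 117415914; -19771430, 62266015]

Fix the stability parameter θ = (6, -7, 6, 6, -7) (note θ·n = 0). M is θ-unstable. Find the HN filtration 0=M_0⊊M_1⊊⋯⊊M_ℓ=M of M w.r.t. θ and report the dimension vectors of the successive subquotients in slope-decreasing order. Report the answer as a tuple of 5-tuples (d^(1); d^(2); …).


Interval decomposition of M: I[1,5], I[2,2], I[2,3], I[2,4], I[3,3], I[5,5].
HN type (ℓ=4): μ^(1)=6; μ^(2)=5/3; μ^(3)=-1/2; μ^(4)=-7

((0, 0, 3, 1, 0); (0, 0, 1, 1, 1); (1, 1, 0, 0, 0); (0, 3, 0, 0, 1))


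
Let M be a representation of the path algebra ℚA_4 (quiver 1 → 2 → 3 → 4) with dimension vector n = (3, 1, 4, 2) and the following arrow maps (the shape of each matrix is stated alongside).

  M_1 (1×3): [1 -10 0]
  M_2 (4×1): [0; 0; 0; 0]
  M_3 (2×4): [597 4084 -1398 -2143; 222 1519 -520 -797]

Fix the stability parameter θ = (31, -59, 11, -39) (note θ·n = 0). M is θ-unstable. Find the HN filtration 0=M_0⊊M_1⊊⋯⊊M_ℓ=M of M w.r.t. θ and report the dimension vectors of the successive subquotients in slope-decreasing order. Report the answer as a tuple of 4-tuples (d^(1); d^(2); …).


Interval decomposition of M: I[1,1]^2, I[1,2], I[3,3]^2, I[3,4]^2.
HN type (ℓ=3): μ^(1)=31; μ^(2)=11; μ^(3)=-14

((2, 0, 0, 0); (0, 0, 2, 0); (1, 1, 2, 2))


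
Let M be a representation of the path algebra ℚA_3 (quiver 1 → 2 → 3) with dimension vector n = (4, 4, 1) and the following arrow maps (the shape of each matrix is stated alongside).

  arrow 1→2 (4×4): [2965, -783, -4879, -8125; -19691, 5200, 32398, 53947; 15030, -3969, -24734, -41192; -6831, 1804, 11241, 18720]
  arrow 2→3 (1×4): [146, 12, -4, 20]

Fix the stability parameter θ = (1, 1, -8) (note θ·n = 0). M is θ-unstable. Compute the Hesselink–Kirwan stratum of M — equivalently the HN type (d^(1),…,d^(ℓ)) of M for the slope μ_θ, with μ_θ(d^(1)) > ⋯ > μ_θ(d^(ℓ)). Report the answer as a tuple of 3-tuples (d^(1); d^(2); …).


Barcode: M ≅ I[1,2]^3, I[1,3]. HN layers by μ_θ (2 steps, strictly decreasing):
  μ^(1)=1; μ^(2)=-2

((3, 3, 0); (1, 1, 1))


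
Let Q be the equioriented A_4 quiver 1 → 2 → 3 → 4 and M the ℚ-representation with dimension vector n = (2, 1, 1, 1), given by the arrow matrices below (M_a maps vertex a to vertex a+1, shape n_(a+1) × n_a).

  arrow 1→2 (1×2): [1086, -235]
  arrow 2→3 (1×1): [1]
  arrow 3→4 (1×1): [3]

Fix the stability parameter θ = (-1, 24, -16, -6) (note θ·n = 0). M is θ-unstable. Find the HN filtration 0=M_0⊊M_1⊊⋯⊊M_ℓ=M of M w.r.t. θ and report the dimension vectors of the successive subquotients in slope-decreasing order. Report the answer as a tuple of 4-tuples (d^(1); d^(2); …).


Barcode: M ≅ I[1,1], I[1,4]. HN layers by μ_θ (2 steps, strictly decreasing):
  μ^(1)=2/3; μ^(2)=-1

((0, 1, 1, 1); (2, 0, 0, 0))


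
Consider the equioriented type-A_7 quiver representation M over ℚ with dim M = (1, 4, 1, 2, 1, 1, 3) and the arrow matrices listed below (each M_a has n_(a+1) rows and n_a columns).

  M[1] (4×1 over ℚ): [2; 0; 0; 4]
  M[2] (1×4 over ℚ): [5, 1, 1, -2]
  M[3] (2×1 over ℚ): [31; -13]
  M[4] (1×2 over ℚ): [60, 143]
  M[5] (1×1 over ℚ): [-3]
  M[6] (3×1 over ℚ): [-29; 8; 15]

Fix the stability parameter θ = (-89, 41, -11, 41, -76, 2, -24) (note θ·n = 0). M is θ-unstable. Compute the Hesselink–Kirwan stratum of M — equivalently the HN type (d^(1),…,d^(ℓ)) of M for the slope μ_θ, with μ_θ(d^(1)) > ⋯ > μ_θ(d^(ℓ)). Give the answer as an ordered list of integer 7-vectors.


Interval decomposition of M: I[1,7], I[2,2]^3, I[4,4], I[7,7]^2.
HN type (ℓ=4): μ^(1)=41; μ^(2)=-9/2; μ^(3)=-24; μ^(4)=-89

((0, 3, 0, 1, 0, 0, 0); (0, 1, 1, 1, 1, 1, 1); (0, 0, 0, 0, 0, 0, 2); (1, 0, 0, 0, 0, 0, 0))


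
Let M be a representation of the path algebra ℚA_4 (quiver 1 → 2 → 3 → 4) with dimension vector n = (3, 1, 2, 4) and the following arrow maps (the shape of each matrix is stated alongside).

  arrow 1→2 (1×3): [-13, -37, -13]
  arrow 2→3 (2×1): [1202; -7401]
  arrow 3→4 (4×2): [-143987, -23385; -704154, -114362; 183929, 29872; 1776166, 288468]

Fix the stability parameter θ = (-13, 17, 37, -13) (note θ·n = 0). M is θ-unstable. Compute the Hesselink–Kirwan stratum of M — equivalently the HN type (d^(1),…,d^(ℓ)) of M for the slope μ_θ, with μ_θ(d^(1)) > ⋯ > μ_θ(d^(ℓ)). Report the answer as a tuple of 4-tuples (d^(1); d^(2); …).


Interval decomposition of M: I[1,1]^2, I[1,4], I[3,4], I[4,4]^2.
HN type (ℓ=3): μ^(1)=41/3; μ^(2)=12; μ^(3)=-13

((0, 1, 1, 1); (0, 0, 1, 1); (3, 0, 0, 2))


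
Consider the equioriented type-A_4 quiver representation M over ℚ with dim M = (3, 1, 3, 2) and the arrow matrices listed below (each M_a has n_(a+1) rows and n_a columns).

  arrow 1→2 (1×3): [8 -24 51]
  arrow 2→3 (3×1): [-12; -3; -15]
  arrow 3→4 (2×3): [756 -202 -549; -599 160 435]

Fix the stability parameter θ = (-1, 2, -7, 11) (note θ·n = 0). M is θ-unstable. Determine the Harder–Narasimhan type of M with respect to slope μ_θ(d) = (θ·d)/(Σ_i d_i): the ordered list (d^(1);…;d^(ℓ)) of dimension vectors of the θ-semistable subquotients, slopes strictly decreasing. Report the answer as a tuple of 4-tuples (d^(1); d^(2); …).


Interval decomposition of M: I[1,1]^2, I[1,4], I[3,3], I[3,4].
HN type (ℓ=4): μ^(1)=11; μ^(2)=-1; μ^(3)=-2; μ^(4)=-7

((0, 0, 0, 2); (2, 0, 0, 0); (1, 1, 1, 0); (0, 0, 2, 0))


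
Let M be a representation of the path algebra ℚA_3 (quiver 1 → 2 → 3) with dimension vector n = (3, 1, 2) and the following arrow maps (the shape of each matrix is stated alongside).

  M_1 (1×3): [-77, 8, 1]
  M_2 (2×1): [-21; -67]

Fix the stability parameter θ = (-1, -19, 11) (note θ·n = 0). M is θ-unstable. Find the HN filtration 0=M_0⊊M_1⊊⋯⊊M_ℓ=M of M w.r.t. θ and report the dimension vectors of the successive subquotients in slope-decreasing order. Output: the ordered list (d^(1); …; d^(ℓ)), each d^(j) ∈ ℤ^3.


Barcode: M ≅ I[1,1]^2, I[1,3], I[3,3]. HN layers by μ_θ (3 steps, strictly decreasing):
  μ^(1)=11; μ^(2)=-1; μ^(3)=-10

((0, 0, 2); (2, 0, 0); (1, 1, 0))


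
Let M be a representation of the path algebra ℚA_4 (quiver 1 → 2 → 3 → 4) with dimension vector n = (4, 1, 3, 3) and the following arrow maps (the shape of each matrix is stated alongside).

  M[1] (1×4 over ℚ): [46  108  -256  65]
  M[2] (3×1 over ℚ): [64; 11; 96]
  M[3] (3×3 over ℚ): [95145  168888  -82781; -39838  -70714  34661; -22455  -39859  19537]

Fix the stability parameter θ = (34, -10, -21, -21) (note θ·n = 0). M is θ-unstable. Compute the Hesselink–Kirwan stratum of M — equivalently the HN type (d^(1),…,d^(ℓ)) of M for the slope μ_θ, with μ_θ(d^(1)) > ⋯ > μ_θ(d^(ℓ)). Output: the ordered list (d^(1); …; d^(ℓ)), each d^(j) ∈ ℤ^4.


Via rank(M_{q-1}∘⋯∘M_p): M ≅ I[1,1]^3, I[1,4], I[3,4]^2.
μ_θ-semistable layers: μ^(1)=34; μ^(2)=-9/2; μ^(3)=-21

((3, 0, 0, 0); (1, 1, 1, 1); (0, 0, 2, 2))


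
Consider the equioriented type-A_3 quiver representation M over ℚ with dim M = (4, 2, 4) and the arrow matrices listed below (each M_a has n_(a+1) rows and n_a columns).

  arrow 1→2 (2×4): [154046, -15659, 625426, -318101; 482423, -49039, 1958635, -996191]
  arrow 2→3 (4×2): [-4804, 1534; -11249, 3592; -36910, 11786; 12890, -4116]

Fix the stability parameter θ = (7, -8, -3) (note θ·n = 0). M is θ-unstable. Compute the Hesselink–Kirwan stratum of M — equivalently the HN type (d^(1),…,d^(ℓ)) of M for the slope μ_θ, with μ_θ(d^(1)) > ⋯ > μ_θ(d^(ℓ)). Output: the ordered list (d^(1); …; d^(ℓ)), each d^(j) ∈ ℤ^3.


Barcode: M ≅ I[1,1]^2, I[1,3]^2, I[3,3]^2. HN layers by μ_θ (3 steps, strictly decreasing):
  μ^(1)=7; μ^(2)=-4/3; μ^(3)=-3

((2, 0, 0); (2, 2, 2); (0, 0, 2))


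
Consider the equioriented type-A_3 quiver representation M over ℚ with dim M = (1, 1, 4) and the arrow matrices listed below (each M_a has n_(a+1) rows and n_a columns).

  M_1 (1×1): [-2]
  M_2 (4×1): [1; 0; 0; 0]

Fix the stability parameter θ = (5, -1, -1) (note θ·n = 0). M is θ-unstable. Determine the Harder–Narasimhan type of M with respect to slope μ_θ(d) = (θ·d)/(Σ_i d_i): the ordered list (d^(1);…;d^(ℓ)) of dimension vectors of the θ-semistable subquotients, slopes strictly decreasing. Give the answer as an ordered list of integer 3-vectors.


Barcode: M ≅ I[1,3], I[3,3]^3. HN layers by μ_θ (2 steps, strictly decreasing):
  μ^(1)=1; μ^(2)=-1

((1, 1, 1); (0, 0, 3))


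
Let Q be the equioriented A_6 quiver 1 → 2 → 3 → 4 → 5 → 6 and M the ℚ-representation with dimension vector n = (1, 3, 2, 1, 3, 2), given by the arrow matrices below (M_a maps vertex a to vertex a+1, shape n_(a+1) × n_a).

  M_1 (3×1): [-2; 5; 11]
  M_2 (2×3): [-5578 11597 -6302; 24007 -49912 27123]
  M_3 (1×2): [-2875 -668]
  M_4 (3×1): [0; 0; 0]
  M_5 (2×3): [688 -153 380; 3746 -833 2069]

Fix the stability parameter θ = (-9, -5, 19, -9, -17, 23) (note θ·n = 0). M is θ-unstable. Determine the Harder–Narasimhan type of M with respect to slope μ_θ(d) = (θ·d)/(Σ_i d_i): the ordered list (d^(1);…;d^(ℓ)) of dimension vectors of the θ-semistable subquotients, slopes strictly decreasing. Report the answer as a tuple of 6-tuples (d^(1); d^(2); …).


Via rank(M_{q-1}∘⋯∘M_p): M ≅ I[1,4], I[2,2], I[2,3], I[5,5], I[5,6]^2.
μ_θ-semistable layers: μ^(1)=23; μ^(2)=19; μ^(3)=5; μ^(4)=-5; μ^(5)=-9; μ^(6)=-17

((0, 0, 0, 0, 0, 2); (0, 0, 1, 0, 0, 0); (0, 0, 1, 1, 0, 0); (0, 3, 0, 0, 0, 0); (1, 0, 0, 0, 0, 0); (0, 0, 0, 0, 3, 0))


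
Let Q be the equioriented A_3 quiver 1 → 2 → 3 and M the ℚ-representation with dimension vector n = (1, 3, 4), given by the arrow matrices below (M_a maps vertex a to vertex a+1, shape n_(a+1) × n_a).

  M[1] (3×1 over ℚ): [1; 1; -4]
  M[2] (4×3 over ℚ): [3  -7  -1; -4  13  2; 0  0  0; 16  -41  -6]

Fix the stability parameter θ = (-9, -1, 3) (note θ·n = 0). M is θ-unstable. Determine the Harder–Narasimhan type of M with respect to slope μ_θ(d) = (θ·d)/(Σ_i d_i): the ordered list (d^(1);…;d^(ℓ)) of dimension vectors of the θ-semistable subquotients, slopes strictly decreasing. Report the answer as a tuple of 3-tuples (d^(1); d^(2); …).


Interval decomposition of M: I[1,3], I[2,2], I[2,3], I[3,3]^2.
HN type (ℓ=3): μ^(1)=3; μ^(2)=-1; μ^(3)=-9

((0, 0, 4); (0, 3, 0); (1, 0, 0))


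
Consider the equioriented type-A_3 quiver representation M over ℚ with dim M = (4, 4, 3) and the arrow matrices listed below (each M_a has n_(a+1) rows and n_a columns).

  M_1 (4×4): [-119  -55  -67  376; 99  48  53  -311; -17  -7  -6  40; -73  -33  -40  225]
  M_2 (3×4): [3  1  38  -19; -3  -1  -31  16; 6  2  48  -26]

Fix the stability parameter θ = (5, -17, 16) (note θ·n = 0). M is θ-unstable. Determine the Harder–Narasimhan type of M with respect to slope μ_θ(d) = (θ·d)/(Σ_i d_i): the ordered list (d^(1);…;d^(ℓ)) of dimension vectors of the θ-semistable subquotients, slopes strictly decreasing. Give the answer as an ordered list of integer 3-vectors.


Via rank(M_{q-1}∘⋯∘M_p): M ≅ I[1,2]^2, I[1,3]^2, I[3,3].
μ_θ-semistable layers: μ^(1)=16; μ^(2)=-6

((0, 0, 3); (4, 4, 0))


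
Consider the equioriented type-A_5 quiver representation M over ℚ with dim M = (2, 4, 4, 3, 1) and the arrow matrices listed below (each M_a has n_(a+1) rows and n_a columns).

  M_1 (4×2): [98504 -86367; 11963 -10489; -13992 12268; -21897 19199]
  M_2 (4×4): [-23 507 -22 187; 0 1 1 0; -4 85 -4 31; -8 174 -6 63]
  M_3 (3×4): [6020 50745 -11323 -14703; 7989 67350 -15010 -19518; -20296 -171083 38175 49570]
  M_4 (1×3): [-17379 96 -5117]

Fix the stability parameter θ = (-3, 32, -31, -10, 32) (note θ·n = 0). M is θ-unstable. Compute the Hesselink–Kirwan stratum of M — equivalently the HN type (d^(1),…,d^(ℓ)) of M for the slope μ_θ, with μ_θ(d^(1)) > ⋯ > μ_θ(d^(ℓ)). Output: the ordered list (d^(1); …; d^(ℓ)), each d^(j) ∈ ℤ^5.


Interval decomposition of M: I[1,4], I[1,5], I[2,3], I[2,4].
HN type (ℓ=3): μ^(1)=32; μ^(2)=1/2; μ^(3)=-3

((0, 0, 0, 0, 1); (0, 1, 1, 0, 0); (2, 3, 3, 3, 0))


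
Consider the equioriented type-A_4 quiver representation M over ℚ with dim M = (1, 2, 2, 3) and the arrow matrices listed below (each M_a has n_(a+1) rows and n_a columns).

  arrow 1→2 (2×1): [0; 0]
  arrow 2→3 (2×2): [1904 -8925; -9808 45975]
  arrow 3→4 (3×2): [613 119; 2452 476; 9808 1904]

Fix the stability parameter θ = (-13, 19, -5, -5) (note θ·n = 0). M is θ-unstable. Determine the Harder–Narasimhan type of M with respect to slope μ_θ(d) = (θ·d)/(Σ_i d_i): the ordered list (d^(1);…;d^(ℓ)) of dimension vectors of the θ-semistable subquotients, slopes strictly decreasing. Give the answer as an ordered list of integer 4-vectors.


Barcode: M ≅ I[1,1], I[2,2], I[2,3], I[3,4], I[4,4]^2. HN layers by μ_θ (4 steps, strictly decreasing):
  μ^(1)=19; μ^(2)=7; μ^(3)=-5; μ^(4)=-13

((0, 1, 0, 0); (0, 1, 1, 0); (0, 0, 1, 3); (1, 0, 0, 0))


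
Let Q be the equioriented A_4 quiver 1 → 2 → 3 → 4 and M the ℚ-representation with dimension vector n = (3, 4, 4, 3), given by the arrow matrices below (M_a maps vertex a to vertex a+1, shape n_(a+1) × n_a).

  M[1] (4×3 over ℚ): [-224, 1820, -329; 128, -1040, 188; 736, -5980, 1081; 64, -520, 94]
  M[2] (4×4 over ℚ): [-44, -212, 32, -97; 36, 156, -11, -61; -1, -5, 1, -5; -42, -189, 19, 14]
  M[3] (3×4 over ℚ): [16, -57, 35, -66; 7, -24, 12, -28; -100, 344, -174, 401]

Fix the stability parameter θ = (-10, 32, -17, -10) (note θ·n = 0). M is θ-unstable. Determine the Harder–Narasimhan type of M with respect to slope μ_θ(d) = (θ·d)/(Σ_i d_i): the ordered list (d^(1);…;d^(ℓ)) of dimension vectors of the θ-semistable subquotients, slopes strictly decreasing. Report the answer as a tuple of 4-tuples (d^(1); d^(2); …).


Barcode: M ≅ I[1,1]^2, I[1,4], I[2,3], I[2,4]^2. HN layers by μ_θ (3 steps, strictly decreasing):
  μ^(1)=15/2; μ^(2)=5/3; μ^(3)=-10

((0, 1, 1, 0); (0, 3, 3, 3); (3, 0, 0, 0))


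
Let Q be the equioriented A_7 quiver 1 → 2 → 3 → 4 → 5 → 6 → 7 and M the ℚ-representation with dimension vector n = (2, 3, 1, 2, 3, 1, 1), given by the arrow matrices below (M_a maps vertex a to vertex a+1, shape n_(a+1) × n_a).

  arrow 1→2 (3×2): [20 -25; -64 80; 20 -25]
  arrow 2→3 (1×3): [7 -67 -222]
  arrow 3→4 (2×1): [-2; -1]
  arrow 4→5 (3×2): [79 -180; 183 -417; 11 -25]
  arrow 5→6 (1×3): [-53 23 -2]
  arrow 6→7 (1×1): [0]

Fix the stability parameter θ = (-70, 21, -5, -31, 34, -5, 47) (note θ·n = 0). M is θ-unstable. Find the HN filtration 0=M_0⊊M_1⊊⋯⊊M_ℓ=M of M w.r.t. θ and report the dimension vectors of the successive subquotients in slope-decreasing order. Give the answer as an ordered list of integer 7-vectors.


Via rank(M_{q-1}∘⋯∘M_p): M ≅ I[1,1], I[1,6], I[2,2]^2, I[4,5], I[5,5], I[7,7].
μ_θ-semistable layers: μ^(1)=47; μ^(2)=34; μ^(3)=21; μ^(4)=29/2; μ^(5)=-5; μ^(6)=-31; μ^(7)=-70

((0, 0, 0, 0, 0, 0, 1); (0, 0, 0, 0, 2, 0, 0); (0, 2, 0, 0, 0, 0, 0); (0, 0, 0, 0, 1, 1, 0); (0, 1, 1, 1, 0, 0, 0); (0, 0, 0, 1, 0, 0, 0); (2, 0, 0, 0, 0, 0, 0))
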